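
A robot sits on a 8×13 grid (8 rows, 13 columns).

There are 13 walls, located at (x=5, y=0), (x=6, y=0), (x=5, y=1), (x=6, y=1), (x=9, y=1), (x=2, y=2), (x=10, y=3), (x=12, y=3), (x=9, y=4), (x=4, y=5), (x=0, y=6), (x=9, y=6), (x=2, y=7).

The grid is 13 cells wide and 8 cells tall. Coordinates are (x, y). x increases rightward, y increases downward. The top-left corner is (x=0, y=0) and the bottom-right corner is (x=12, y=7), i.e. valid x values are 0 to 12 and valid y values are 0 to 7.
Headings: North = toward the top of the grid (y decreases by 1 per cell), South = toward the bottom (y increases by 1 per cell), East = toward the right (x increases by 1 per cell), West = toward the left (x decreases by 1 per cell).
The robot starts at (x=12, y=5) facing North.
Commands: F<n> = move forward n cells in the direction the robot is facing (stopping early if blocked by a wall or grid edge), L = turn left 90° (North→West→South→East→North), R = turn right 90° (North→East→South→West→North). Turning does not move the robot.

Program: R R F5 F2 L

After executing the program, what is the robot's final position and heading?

Answer: Final position: (x=12, y=7), facing East

Derivation:
Start: (x=12, y=5), facing North
  R: turn right, now facing East
  R: turn right, now facing South
  F5: move forward 2/5 (blocked), now at (x=12, y=7)
  F2: move forward 0/2 (blocked), now at (x=12, y=7)
  L: turn left, now facing East
Final: (x=12, y=7), facing East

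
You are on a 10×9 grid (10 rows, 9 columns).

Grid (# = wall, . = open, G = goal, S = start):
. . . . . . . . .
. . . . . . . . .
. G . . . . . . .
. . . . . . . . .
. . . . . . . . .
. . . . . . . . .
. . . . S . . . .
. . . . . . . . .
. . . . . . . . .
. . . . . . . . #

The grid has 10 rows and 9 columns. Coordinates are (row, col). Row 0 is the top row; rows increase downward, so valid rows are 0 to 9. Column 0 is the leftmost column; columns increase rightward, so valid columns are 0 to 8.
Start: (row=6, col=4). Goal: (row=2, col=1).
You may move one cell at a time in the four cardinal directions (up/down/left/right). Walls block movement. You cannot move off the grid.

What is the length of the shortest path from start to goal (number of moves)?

Answer: Shortest path length: 7

Derivation:
BFS from (row=6, col=4) until reaching (row=2, col=1):
  Distance 0: (row=6, col=4)
  Distance 1: (row=5, col=4), (row=6, col=3), (row=6, col=5), (row=7, col=4)
  Distance 2: (row=4, col=4), (row=5, col=3), (row=5, col=5), (row=6, col=2), (row=6, col=6), (row=7, col=3), (row=7, col=5), (row=8, col=4)
  Distance 3: (row=3, col=4), (row=4, col=3), (row=4, col=5), (row=5, col=2), (row=5, col=6), (row=6, col=1), (row=6, col=7), (row=7, col=2), (row=7, col=6), (row=8, col=3), (row=8, col=5), (row=9, col=4)
  Distance 4: (row=2, col=4), (row=3, col=3), (row=3, col=5), (row=4, col=2), (row=4, col=6), (row=5, col=1), (row=5, col=7), (row=6, col=0), (row=6, col=8), (row=7, col=1), (row=7, col=7), (row=8, col=2), (row=8, col=6), (row=9, col=3), (row=9, col=5)
  Distance 5: (row=1, col=4), (row=2, col=3), (row=2, col=5), (row=3, col=2), (row=3, col=6), (row=4, col=1), (row=4, col=7), (row=5, col=0), (row=5, col=8), (row=7, col=0), (row=7, col=8), (row=8, col=1), (row=8, col=7), (row=9, col=2), (row=9, col=6)
  Distance 6: (row=0, col=4), (row=1, col=3), (row=1, col=5), (row=2, col=2), (row=2, col=6), (row=3, col=1), (row=3, col=7), (row=4, col=0), (row=4, col=8), (row=8, col=0), (row=8, col=8), (row=9, col=1), (row=9, col=7)
  Distance 7: (row=0, col=3), (row=0, col=5), (row=1, col=2), (row=1, col=6), (row=2, col=1), (row=2, col=7), (row=3, col=0), (row=3, col=8), (row=9, col=0)  <- goal reached here
One shortest path (7 moves): (row=6, col=4) -> (row=6, col=3) -> (row=6, col=2) -> (row=6, col=1) -> (row=5, col=1) -> (row=4, col=1) -> (row=3, col=1) -> (row=2, col=1)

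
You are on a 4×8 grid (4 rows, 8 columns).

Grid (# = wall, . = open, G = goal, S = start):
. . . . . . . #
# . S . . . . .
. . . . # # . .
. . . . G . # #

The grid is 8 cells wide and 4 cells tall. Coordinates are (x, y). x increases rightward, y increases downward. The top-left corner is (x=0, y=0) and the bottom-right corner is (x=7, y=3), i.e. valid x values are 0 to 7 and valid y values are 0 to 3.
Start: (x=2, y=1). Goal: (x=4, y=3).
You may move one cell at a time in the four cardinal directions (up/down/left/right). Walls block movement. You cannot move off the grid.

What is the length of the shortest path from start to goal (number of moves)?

BFS from (x=2, y=1) until reaching (x=4, y=3):
  Distance 0: (x=2, y=1)
  Distance 1: (x=2, y=0), (x=1, y=1), (x=3, y=1), (x=2, y=2)
  Distance 2: (x=1, y=0), (x=3, y=0), (x=4, y=1), (x=1, y=2), (x=3, y=2), (x=2, y=3)
  Distance 3: (x=0, y=0), (x=4, y=0), (x=5, y=1), (x=0, y=2), (x=1, y=3), (x=3, y=3)
  Distance 4: (x=5, y=0), (x=6, y=1), (x=0, y=3), (x=4, y=3)  <- goal reached here
One shortest path (4 moves): (x=2, y=1) -> (x=3, y=1) -> (x=3, y=2) -> (x=3, y=3) -> (x=4, y=3)

Answer: Shortest path length: 4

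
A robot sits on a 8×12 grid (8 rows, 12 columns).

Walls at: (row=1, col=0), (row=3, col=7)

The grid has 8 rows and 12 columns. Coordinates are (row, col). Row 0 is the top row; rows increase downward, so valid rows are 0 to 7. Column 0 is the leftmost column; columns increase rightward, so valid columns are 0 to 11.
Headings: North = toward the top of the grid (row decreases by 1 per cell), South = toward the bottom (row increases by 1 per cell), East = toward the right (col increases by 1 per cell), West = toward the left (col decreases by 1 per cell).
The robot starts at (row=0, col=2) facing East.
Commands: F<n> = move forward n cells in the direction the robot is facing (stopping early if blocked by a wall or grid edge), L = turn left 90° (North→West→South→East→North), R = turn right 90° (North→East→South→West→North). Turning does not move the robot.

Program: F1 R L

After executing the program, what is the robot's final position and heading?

Start: (row=0, col=2), facing East
  F1: move forward 1, now at (row=0, col=3)
  R: turn right, now facing South
  L: turn left, now facing East
Final: (row=0, col=3), facing East

Answer: Final position: (row=0, col=3), facing East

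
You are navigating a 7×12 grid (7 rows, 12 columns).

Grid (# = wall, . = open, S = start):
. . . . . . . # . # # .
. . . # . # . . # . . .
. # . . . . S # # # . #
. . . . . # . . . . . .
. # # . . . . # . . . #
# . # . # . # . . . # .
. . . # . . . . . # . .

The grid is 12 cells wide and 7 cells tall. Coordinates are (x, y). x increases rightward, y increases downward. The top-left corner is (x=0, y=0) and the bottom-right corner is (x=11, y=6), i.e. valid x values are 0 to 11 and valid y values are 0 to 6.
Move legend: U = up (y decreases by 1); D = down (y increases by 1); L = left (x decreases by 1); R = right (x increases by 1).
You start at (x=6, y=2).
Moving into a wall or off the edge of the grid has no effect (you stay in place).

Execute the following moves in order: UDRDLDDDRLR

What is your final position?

Answer: Final position: (x=6, y=4)

Derivation:
Start: (x=6, y=2)
  U (up): (x=6, y=2) -> (x=6, y=1)
  D (down): (x=6, y=1) -> (x=6, y=2)
  R (right): blocked, stay at (x=6, y=2)
  D (down): (x=6, y=2) -> (x=6, y=3)
  L (left): blocked, stay at (x=6, y=3)
  D (down): (x=6, y=3) -> (x=6, y=4)
  D (down): blocked, stay at (x=6, y=4)
  D (down): blocked, stay at (x=6, y=4)
  R (right): blocked, stay at (x=6, y=4)
  L (left): (x=6, y=4) -> (x=5, y=4)
  R (right): (x=5, y=4) -> (x=6, y=4)
Final: (x=6, y=4)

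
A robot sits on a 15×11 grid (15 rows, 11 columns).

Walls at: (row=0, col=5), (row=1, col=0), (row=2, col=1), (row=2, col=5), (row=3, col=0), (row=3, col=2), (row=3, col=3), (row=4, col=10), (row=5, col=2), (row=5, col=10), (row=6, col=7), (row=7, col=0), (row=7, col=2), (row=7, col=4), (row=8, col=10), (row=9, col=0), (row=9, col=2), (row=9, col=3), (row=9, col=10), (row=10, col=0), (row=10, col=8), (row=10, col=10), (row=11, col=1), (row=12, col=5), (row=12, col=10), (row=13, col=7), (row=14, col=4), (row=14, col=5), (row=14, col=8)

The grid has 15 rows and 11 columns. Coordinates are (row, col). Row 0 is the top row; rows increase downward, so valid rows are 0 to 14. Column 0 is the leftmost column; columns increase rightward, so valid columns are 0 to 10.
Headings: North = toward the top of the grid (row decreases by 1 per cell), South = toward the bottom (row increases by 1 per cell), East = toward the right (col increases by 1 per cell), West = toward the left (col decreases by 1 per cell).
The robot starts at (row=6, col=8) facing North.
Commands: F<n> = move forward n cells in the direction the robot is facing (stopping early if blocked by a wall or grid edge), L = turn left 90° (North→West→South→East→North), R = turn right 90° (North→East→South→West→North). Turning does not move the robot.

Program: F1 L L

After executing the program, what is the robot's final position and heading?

Answer: Final position: (row=5, col=8), facing South

Derivation:
Start: (row=6, col=8), facing North
  F1: move forward 1, now at (row=5, col=8)
  L: turn left, now facing West
  L: turn left, now facing South
Final: (row=5, col=8), facing South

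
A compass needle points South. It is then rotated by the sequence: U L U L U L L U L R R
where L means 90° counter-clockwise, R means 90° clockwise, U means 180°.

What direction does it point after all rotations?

Answer: Final heading: West

Derivation:
Start: South
  U (U-turn (180°)) -> North
  L (left (90° counter-clockwise)) -> West
  U (U-turn (180°)) -> East
  L (left (90° counter-clockwise)) -> North
  U (U-turn (180°)) -> South
  L (left (90° counter-clockwise)) -> East
  L (left (90° counter-clockwise)) -> North
  U (U-turn (180°)) -> South
  L (left (90° counter-clockwise)) -> East
  R (right (90° clockwise)) -> South
  R (right (90° clockwise)) -> West
Final: West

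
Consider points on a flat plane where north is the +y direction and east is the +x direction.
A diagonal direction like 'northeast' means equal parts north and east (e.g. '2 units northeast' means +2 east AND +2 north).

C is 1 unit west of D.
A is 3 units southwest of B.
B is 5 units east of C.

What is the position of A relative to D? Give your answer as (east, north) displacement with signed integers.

Answer: A is at (east=1, north=-3) relative to D.

Derivation:
Place D at the origin (east=0, north=0).
  C is 1 unit west of D: delta (east=-1, north=+0); C at (east=-1, north=0).
  B is 5 units east of C: delta (east=+5, north=+0); B at (east=4, north=0).
  A is 3 units southwest of B: delta (east=-3, north=-3); A at (east=1, north=-3).
Therefore A relative to D: (east=1, north=-3).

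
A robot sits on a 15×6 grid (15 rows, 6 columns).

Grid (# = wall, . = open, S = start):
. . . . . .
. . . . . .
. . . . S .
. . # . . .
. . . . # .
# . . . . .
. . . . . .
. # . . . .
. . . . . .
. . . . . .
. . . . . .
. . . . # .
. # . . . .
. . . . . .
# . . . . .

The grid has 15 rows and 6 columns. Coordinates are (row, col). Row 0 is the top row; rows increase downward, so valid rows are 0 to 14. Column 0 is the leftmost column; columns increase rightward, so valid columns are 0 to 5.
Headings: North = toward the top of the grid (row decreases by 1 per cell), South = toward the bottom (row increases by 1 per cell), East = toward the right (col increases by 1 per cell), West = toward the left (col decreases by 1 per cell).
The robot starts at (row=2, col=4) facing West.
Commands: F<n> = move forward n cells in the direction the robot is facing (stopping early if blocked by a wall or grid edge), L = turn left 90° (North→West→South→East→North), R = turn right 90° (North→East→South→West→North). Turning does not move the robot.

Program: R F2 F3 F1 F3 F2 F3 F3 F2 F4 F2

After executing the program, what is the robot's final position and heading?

Answer: Final position: (row=0, col=4), facing North

Derivation:
Start: (row=2, col=4), facing West
  R: turn right, now facing North
  F2: move forward 2, now at (row=0, col=4)
  F3: move forward 0/3 (blocked), now at (row=0, col=4)
  F1: move forward 0/1 (blocked), now at (row=0, col=4)
  F3: move forward 0/3 (blocked), now at (row=0, col=4)
  F2: move forward 0/2 (blocked), now at (row=0, col=4)
  F3: move forward 0/3 (blocked), now at (row=0, col=4)
  F3: move forward 0/3 (blocked), now at (row=0, col=4)
  F2: move forward 0/2 (blocked), now at (row=0, col=4)
  F4: move forward 0/4 (blocked), now at (row=0, col=4)
  F2: move forward 0/2 (blocked), now at (row=0, col=4)
Final: (row=0, col=4), facing North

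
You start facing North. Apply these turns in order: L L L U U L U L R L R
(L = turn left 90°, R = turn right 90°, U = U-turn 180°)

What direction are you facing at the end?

Start: North
  L (left (90° counter-clockwise)) -> West
  L (left (90° counter-clockwise)) -> South
  L (left (90° counter-clockwise)) -> East
  U (U-turn (180°)) -> West
  U (U-turn (180°)) -> East
  L (left (90° counter-clockwise)) -> North
  U (U-turn (180°)) -> South
  L (left (90° counter-clockwise)) -> East
  R (right (90° clockwise)) -> South
  L (left (90° counter-clockwise)) -> East
  R (right (90° clockwise)) -> South
Final: South

Answer: Final heading: South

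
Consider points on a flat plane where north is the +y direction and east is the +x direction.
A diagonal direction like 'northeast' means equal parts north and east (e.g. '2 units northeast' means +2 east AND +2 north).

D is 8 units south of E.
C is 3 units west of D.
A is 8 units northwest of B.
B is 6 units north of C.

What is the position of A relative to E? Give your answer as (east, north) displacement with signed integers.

Place E at the origin (east=0, north=0).
  D is 8 units south of E: delta (east=+0, north=-8); D at (east=0, north=-8).
  C is 3 units west of D: delta (east=-3, north=+0); C at (east=-3, north=-8).
  B is 6 units north of C: delta (east=+0, north=+6); B at (east=-3, north=-2).
  A is 8 units northwest of B: delta (east=-8, north=+8); A at (east=-11, north=6).
Therefore A relative to E: (east=-11, north=6).

Answer: A is at (east=-11, north=6) relative to E.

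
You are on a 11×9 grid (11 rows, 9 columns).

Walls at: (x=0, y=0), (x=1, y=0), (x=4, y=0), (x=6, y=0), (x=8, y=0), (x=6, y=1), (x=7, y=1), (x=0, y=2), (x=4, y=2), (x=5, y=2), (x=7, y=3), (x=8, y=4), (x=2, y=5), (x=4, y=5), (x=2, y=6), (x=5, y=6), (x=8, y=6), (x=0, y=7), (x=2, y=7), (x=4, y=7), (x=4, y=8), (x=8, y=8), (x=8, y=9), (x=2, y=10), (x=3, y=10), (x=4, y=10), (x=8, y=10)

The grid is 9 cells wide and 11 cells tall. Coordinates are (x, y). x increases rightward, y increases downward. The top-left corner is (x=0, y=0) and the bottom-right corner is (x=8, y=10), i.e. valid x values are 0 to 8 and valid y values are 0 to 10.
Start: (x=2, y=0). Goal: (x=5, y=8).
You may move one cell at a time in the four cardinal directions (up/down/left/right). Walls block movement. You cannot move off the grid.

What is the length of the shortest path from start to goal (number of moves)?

Answer: Shortest path length: 13

Derivation:
BFS from (x=2, y=0) until reaching (x=5, y=8):
  Distance 0: (x=2, y=0)
  Distance 1: (x=3, y=0), (x=2, y=1)
  Distance 2: (x=1, y=1), (x=3, y=1), (x=2, y=2)
  Distance 3: (x=0, y=1), (x=4, y=1), (x=1, y=2), (x=3, y=2), (x=2, y=3)
  Distance 4: (x=5, y=1), (x=1, y=3), (x=3, y=3), (x=2, y=4)
  Distance 5: (x=5, y=0), (x=0, y=3), (x=4, y=3), (x=1, y=4), (x=3, y=4)
  Distance 6: (x=5, y=3), (x=0, y=4), (x=4, y=4), (x=1, y=5), (x=3, y=5)
  Distance 7: (x=6, y=3), (x=5, y=4), (x=0, y=5), (x=1, y=6), (x=3, y=6)
  Distance 8: (x=6, y=2), (x=6, y=4), (x=5, y=5), (x=0, y=6), (x=4, y=6), (x=1, y=7), (x=3, y=7)
  Distance 9: (x=7, y=2), (x=7, y=4), (x=6, y=5), (x=1, y=8), (x=3, y=8)
  Distance 10: (x=8, y=2), (x=7, y=5), (x=6, y=6), (x=0, y=8), (x=2, y=8), (x=1, y=9), (x=3, y=9)
  Distance 11: (x=8, y=1), (x=8, y=3), (x=8, y=5), (x=7, y=6), (x=6, y=7), (x=0, y=9), (x=2, y=9), (x=4, y=9), (x=1, y=10)
  Distance 12: (x=5, y=7), (x=7, y=7), (x=6, y=8), (x=5, y=9), (x=0, y=10)
  Distance 13: (x=8, y=7), (x=5, y=8), (x=7, y=8), (x=6, y=9), (x=5, y=10)  <- goal reached here
One shortest path (13 moves): (x=2, y=0) -> (x=3, y=0) -> (x=3, y=1) -> (x=3, y=2) -> (x=3, y=3) -> (x=4, y=3) -> (x=5, y=3) -> (x=6, y=3) -> (x=6, y=4) -> (x=6, y=5) -> (x=6, y=6) -> (x=6, y=7) -> (x=5, y=7) -> (x=5, y=8)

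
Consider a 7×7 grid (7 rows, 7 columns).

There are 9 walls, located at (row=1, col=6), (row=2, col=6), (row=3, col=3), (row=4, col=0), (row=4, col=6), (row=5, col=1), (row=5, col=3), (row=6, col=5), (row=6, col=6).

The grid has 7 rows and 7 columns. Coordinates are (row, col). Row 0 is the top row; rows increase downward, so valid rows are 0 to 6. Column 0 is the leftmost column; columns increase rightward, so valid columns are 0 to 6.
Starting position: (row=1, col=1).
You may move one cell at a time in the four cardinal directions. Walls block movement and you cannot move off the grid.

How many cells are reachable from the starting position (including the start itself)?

BFS flood-fill from (row=1, col=1):
  Distance 0: (row=1, col=1)
  Distance 1: (row=0, col=1), (row=1, col=0), (row=1, col=2), (row=2, col=1)
  Distance 2: (row=0, col=0), (row=0, col=2), (row=1, col=3), (row=2, col=0), (row=2, col=2), (row=3, col=1)
  Distance 3: (row=0, col=3), (row=1, col=4), (row=2, col=3), (row=3, col=0), (row=3, col=2), (row=4, col=1)
  Distance 4: (row=0, col=4), (row=1, col=5), (row=2, col=4), (row=4, col=2)
  Distance 5: (row=0, col=5), (row=2, col=5), (row=3, col=4), (row=4, col=3), (row=5, col=2)
  Distance 6: (row=0, col=6), (row=3, col=5), (row=4, col=4), (row=6, col=2)
  Distance 7: (row=3, col=6), (row=4, col=5), (row=5, col=4), (row=6, col=1), (row=6, col=3)
  Distance 8: (row=5, col=5), (row=6, col=0), (row=6, col=4)
  Distance 9: (row=5, col=0), (row=5, col=6)
Total reachable: 40 (grid has 40 open cells total)

Answer: Reachable cells: 40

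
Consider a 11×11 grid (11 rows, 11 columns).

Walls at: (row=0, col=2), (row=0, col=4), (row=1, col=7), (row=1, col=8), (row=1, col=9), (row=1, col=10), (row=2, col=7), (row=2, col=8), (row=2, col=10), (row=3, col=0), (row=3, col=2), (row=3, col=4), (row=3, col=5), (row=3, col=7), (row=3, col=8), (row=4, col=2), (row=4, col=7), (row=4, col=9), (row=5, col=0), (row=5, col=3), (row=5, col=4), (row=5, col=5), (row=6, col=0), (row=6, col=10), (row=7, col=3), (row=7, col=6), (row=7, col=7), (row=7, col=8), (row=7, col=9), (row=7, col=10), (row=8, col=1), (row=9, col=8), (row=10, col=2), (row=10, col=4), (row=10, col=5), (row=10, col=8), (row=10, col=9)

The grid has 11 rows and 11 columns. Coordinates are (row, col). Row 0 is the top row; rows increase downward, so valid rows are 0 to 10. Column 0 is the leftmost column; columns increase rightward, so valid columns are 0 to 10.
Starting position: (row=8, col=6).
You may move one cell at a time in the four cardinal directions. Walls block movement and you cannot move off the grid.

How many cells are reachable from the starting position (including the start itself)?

BFS flood-fill from (row=8, col=6):
  Distance 0: (row=8, col=6)
  Distance 1: (row=8, col=5), (row=8, col=7), (row=9, col=6)
  Distance 2: (row=7, col=5), (row=8, col=4), (row=8, col=8), (row=9, col=5), (row=9, col=7), (row=10, col=6)
  Distance 3: (row=6, col=5), (row=7, col=4), (row=8, col=3), (row=8, col=9), (row=9, col=4), (row=10, col=7)
  Distance 4: (row=6, col=4), (row=6, col=6), (row=8, col=2), (row=8, col=10), (row=9, col=3), (row=9, col=9)
  Distance 5: (row=5, col=6), (row=6, col=3), (row=6, col=7), (row=7, col=2), (row=9, col=2), (row=9, col=10), (row=10, col=3)
  Distance 6: (row=4, col=6), (row=5, col=7), (row=6, col=2), (row=6, col=8), (row=7, col=1), (row=9, col=1), (row=10, col=10)
  Distance 7: (row=3, col=6), (row=4, col=5), (row=5, col=2), (row=5, col=8), (row=6, col=1), (row=6, col=9), (row=7, col=0), (row=9, col=0), (row=10, col=1)
  Distance 8: (row=2, col=6), (row=4, col=4), (row=4, col=8), (row=5, col=1), (row=5, col=9), (row=8, col=0), (row=10, col=0)
  Distance 9: (row=1, col=6), (row=2, col=5), (row=4, col=1), (row=4, col=3), (row=5, col=10)
  Distance 10: (row=0, col=6), (row=1, col=5), (row=2, col=4), (row=3, col=1), (row=3, col=3), (row=4, col=0), (row=4, col=10)
  Distance 11: (row=0, col=5), (row=0, col=7), (row=1, col=4), (row=2, col=1), (row=2, col=3), (row=3, col=10)
  Distance 12: (row=0, col=8), (row=1, col=1), (row=1, col=3), (row=2, col=0), (row=2, col=2), (row=3, col=9)
  Distance 13: (row=0, col=1), (row=0, col=3), (row=0, col=9), (row=1, col=0), (row=1, col=2), (row=2, col=9)
  Distance 14: (row=0, col=0), (row=0, col=10)
Total reachable: 84 (grid has 84 open cells total)

Answer: Reachable cells: 84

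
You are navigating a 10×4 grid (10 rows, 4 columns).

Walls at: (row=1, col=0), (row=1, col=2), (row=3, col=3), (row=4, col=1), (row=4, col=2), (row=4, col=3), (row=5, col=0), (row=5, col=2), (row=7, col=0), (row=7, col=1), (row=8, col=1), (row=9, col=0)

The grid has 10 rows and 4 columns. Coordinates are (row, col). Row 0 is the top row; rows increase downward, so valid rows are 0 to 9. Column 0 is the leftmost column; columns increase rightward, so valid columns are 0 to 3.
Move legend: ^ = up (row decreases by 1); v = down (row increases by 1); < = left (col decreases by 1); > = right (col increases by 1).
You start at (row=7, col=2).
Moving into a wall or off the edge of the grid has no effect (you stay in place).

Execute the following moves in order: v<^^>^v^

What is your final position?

Answer: Final position: (row=5, col=3)

Derivation:
Start: (row=7, col=2)
  v (down): (row=7, col=2) -> (row=8, col=2)
  < (left): blocked, stay at (row=8, col=2)
  ^ (up): (row=8, col=2) -> (row=7, col=2)
  ^ (up): (row=7, col=2) -> (row=6, col=2)
  > (right): (row=6, col=2) -> (row=6, col=3)
  ^ (up): (row=6, col=3) -> (row=5, col=3)
  v (down): (row=5, col=3) -> (row=6, col=3)
  ^ (up): (row=6, col=3) -> (row=5, col=3)
Final: (row=5, col=3)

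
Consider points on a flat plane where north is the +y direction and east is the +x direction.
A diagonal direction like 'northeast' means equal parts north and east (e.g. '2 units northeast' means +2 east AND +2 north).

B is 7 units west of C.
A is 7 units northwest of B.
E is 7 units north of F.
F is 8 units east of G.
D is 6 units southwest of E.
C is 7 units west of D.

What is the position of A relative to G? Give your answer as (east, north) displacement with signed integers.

Answer: A is at (east=-19, north=8) relative to G.

Derivation:
Place G at the origin (east=0, north=0).
  F is 8 units east of G: delta (east=+8, north=+0); F at (east=8, north=0).
  E is 7 units north of F: delta (east=+0, north=+7); E at (east=8, north=7).
  D is 6 units southwest of E: delta (east=-6, north=-6); D at (east=2, north=1).
  C is 7 units west of D: delta (east=-7, north=+0); C at (east=-5, north=1).
  B is 7 units west of C: delta (east=-7, north=+0); B at (east=-12, north=1).
  A is 7 units northwest of B: delta (east=-7, north=+7); A at (east=-19, north=8).
Therefore A relative to G: (east=-19, north=8).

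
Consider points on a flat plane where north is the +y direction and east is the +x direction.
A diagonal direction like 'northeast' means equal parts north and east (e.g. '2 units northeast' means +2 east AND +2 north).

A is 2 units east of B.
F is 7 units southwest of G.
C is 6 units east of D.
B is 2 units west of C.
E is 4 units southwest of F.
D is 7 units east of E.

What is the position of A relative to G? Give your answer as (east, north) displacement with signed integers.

Answer: A is at (east=2, north=-11) relative to G.

Derivation:
Place G at the origin (east=0, north=0).
  F is 7 units southwest of G: delta (east=-7, north=-7); F at (east=-7, north=-7).
  E is 4 units southwest of F: delta (east=-4, north=-4); E at (east=-11, north=-11).
  D is 7 units east of E: delta (east=+7, north=+0); D at (east=-4, north=-11).
  C is 6 units east of D: delta (east=+6, north=+0); C at (east=2, north=-11).
  B is 2 units west of C: delta (east=-2, north=+0); B at (east=0, north=-11).
  A is 2 units east of B: delta (east=+2, north=+0); A at (east=2, north=-11).
Therefore A relative to G: (east=2, north=-11).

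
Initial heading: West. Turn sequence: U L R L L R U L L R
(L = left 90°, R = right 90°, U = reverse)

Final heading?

Start: West
  U (U-turn (180°)) -> East
  L (left (90° counter-clockwise)) -> North
  R (right (90° clockwise)) -> East
  L (left (90° counter-clockwise)) -> North
  L (left (90° counter-clockwise)) -> West
  R (right (90° clockwise)) -> North
  U (U-turn (180°)) -> South
  L (left (90° counter-clockwise)) -> East
  L (left (90° counter-clockwise)) -> North
  R (right (90° clockwise)) -> East
Final: East

Answer: Final heading: East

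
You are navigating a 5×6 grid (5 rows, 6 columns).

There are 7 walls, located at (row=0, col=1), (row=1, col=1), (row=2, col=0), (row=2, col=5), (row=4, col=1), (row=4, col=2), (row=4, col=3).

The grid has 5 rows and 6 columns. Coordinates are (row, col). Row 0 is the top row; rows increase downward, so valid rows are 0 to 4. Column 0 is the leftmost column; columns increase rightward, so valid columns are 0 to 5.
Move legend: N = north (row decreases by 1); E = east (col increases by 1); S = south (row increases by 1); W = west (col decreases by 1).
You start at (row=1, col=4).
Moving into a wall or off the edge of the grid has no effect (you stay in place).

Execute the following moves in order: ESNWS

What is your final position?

Answer: Final position: (row=1, col=4)

Derivation:
Start: (row=1, col=4)
  E (east): (row=1, col=4) -> (row=1, col=5)
  S (south): blocked, stay at (row=1, col=5)
  N (north): (row=1, col=5) -> (row=0, col=5)
  W (west): (row=0, col=5) -> (row=0, col=4)
  S (south): (row=0, col=4) -> (row=1, col=4)
Final: (row=1, col=4)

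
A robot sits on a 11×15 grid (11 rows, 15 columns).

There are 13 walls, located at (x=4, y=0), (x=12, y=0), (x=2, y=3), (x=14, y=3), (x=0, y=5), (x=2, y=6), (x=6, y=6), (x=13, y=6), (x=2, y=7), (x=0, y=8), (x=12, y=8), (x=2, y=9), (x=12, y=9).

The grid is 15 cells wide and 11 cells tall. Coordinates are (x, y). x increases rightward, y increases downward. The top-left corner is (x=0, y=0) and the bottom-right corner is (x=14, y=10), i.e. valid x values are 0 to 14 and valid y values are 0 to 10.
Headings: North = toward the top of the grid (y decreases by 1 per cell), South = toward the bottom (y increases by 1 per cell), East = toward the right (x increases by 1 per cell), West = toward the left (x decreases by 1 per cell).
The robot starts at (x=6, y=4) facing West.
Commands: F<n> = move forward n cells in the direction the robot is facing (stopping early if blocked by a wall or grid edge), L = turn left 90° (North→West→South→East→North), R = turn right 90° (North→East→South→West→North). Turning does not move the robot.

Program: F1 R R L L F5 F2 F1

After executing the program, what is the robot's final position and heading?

Answer: Final position: (x=0, y=4), facing West

Derivation:
Start: (x=6, y=4), facing West
  F1: move forward 1, now at (x=5, y=4)
  R: turn right, now facing North
  R: turn right, now facing East
  L: turn left, now facing North
  L: turn left, now facing West
  F5: move forward 5, now at (x=0, y=4)
  F2: move forward 0/2 (blocked), now at (x=0, y=4)
  F1: move forward 0/1 (blocked), now at (x=0, y=4)
Final: (x=0, y=4), facing West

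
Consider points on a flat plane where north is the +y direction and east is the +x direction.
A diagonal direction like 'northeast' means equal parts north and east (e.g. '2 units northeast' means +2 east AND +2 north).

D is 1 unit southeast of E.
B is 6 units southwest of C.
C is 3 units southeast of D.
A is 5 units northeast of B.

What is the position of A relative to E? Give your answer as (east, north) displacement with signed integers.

Place E at the origin (east=0, north=0).
  D is 1 unit southeast of E: delta (east=+1, north=-1); D at (east=1, north=-1).
  C is 3 units southeast of D: delta (east=+3, north=-3); C at (east=4, north=-4).
  B is 6 units southwest of C: delta (east=-6, north=-6); B at (east=-2, north=-10).
  A is 5 units northeast of B: delta (east=+5, north=+5); A at (east=3, north=-5).
Therefore A relative to E: (east=3, north=-5).

Answer: A is at (east=3, north=-5) relative to E.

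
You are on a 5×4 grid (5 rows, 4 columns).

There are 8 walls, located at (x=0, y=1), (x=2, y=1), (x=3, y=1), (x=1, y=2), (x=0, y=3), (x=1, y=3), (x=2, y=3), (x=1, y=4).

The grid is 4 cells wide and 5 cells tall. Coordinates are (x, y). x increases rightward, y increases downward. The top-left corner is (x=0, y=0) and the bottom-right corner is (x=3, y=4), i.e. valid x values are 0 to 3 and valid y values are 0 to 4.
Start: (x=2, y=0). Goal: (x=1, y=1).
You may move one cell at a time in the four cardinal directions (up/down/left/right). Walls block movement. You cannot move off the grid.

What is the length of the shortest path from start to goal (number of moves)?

Answer: Shortest path length: 2

Derivation:
BFS from (x=2, y=0) until reaching (x=1, y=1):
  Distance 0: (x=2, y=0)
  Distance 1: (x=1, y=0), (x=3, y=0)
  Distance 2: (x=0, y=0), (x=1, y=1)  <- goal reached here
One shortest path (2 moves): (x=2, y=0) -> (x=1, y=0) -> (x=1, y=1)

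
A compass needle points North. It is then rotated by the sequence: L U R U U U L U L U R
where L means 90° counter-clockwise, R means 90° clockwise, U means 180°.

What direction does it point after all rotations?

Answer: Final heading: West

Derivation:
Start: North
  L (left (90° counter-clockwise)) -> West
  U (U-turn (180°)) -> East
  R (right (90° clockwise)) -> South
  U (U-turn (180°)) -> North
  U (U-turn (180°)) -> South
  U (U-turn (180°)) -> North
  L (left (90° counter-clockwise)) -> West
  U (U-turn (180°)) -> East
  L (left (90° counter-clockwise)) -> North
  U (U-turn (180°)) -> South
  R (right (90° clockwise)) -> West
Final: West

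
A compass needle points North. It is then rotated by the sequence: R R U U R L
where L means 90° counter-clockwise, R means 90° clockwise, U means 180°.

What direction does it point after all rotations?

Start: North
  R (right (90° clockwise)) -> East
  R (right (90° clockwise)) -> South
  U (U-turn (180°)) -> North
  U (U-turn (180°)) -> South
  R (right (90° clockwise)) -> West
  L (left (90° counter-clockwise)) -> South
Final: South

Answer: Final heading: South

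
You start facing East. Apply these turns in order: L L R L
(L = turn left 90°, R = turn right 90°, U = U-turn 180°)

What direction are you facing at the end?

Answer: Final heading: West

Derivation:
Start: East
  L (left (90° counter-clockwise)) -> North
  L (left (90° counter-clockwise)) -> West
  R (right (90° clockwise)) -> North
  L (left (90° counter-clockwise)) -> West
Final: West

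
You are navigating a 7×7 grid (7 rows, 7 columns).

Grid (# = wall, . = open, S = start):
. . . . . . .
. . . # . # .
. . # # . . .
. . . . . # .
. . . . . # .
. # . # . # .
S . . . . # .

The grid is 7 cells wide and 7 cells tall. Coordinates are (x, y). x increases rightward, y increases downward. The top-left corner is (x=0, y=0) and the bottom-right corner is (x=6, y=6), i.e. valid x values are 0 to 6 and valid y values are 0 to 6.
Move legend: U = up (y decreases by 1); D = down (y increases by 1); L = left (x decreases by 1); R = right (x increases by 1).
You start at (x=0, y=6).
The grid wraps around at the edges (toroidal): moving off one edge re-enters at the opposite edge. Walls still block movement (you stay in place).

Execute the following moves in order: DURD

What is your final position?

Answer: Final position: (x=1, y=0)

Derivation:
Start: (x=0, y=6)
  D (down): (x=0, y=6) -> (x=0, y=0)
  U (up): (x=0, y=0) -> (x=0, y=6)
  R (right): (x=0, y=6) -> (x=1, y=6)
  D (down): (x=1, y=6) -> (x=1, y=0)
Final: (x=1, y=0)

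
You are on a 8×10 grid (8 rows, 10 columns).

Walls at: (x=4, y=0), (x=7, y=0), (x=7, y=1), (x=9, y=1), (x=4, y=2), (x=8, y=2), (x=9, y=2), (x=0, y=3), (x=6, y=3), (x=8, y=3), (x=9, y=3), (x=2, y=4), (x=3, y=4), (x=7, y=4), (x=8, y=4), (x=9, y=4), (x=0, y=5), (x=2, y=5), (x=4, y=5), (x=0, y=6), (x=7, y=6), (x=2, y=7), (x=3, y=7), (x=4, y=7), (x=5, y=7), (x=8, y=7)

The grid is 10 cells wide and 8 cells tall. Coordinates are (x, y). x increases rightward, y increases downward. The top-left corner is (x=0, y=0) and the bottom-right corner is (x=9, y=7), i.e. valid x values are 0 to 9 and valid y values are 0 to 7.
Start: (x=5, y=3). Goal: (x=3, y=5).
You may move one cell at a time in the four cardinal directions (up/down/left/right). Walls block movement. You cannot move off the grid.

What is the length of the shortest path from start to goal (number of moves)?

Answer: Shortest path length: 6

Derivation:
BFS from (x=5, y=3) until reaching (x=3, y=5):
  Distance 0: (x=5, y=3)
  Distance 1: (x=5, y=2), (x=4, y=3), (x=5, y=4)
  Distance 2: (x=5, y=1), (x=6, y=2), (x=3, y=3), (x=4, y=4), (x=6, y=4), (x=5, y=5)
  Distance 3: (x=5, y=0), (x=4, y=1), (x=6, y=1), (x=3, y=2), (x=7, y=2), (x=2, y=3), (x=6, y=5), (x=5, y=6)
  Distance 4: (x=6, y=0), (x=3, y=1), (x=2, y=2), (x=1, y=3), (x=7, y=3), (x=7, y=5), (x=4, y=6), (x=6, y=6)
  Distance 5: (x=3, y=0), (x=2, y=1), (x=1, y=2), (x=1, y=4), (x=8, y=5), (x=3, y=6), (x=6, y=7)
  Distance 6: (x=2, y=0), (x=1, y=1), (x=0, y=2), (x=0, y=4), (x=1, y=5), (x=3, y=5), (x=9, y=5), (x=2, y=6), (x=8, y=6), (x=7, y=7)  <- goal reached here
One shortest path (6 moves): (x=5, y=3) -> (x=5, y=4) -> (x=5, y=5) -> (x=5, y=6) -> (x=4, y=6) -> (x=3, y=6) -> (x=3, y=5)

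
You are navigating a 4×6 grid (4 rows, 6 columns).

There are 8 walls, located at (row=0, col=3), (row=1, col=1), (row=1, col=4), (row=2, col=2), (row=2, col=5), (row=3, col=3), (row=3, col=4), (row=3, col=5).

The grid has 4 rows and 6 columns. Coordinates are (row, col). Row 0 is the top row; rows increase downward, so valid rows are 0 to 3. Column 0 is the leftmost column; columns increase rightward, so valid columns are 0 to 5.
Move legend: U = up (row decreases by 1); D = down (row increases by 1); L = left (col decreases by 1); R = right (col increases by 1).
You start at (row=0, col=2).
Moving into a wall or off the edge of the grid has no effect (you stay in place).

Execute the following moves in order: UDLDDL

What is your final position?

Start: (row=0, col=2)
  U (up): blocked, stay at (row=0, col=2)
  D (down): (row=0, col=2) -> (row=1, col=2)
  L (left): blocked, stay at (row=1, col=2)
  D (down): blocked, stay at (row=1, col=2)
  D (down): blocked, stay at (row=1, col=2)
  L (left): blocked, stay at (row=1, col=2)
Final: (row=1, col=2)

Answer: Final position: (row=1, col=2)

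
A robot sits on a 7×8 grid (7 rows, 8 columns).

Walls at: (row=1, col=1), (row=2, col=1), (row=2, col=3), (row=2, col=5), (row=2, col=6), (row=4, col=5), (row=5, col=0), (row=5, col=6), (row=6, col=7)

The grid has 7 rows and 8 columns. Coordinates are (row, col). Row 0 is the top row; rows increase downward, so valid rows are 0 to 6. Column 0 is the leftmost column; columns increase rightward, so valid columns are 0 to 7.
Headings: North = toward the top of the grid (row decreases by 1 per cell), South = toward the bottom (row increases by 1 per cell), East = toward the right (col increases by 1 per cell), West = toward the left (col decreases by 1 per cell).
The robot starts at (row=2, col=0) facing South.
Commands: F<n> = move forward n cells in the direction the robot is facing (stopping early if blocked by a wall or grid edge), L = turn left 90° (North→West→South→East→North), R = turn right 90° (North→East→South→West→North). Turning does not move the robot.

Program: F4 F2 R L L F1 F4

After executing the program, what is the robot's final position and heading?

Start: (row=2, col=0), facing South
  F4: move forward 2/4 (blocked), now at (row=4, col=0)
  F2: move forward 0/2 (blocked), now at (row=4, col=0)
  R: turn right, now facing West
  L: turn left, now facing South
  L: turn left, now facing East
  F1: move forward 1, now at (row=4, col=1)
  F4: move forward 3/4 (blocked), now at (row=4, col=4)
Final: (row=4, col=4), facing East

Answer: Final position: (row=4, col=4), facing East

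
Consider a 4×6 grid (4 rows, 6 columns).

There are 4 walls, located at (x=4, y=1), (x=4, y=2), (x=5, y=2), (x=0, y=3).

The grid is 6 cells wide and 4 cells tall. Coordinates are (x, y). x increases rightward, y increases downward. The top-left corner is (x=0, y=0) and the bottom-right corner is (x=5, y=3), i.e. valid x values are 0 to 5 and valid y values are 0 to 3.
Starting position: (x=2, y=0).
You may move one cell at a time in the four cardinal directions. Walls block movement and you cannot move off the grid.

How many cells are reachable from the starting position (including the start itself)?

Answer: Reachable cells: 20

Derivation:
BFS flood-fill from (x=2, y=0):
  Distance 0: (x=2, y=0)
  Distance 1: (x=1, y=0), (x=3, y=0), (x=2, y=1)
  Distance 2: (x=0, y=0), (x=4, y=0), (x=1, y=1), (x=3, y=1), (x=2, y=2)
  Distance 3: (x=5, y=0), (x=0, y=1), (x=1, y=2), (x=3, y=2), (x=2, y=3)
  Distance 4: (x=5, y=1), (x=0, y=2), (x=1, y=3), (x=3, y=3)
  Distance 5: (x=4, y=3)
  Distance 6: (x=5, y=3)
Total reachable: 20 (grid has 20 open cells total)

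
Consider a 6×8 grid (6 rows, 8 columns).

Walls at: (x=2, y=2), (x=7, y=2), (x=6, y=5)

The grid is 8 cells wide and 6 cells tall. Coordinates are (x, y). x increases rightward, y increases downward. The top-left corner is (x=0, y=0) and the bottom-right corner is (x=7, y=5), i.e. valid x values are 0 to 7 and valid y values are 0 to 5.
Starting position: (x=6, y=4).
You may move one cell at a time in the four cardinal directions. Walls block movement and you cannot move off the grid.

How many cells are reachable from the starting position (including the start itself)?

BFS flood-fill from (x=6, y=4):
  Distance 0: (x=6, y=4)
  Distance 1: (x=6, y=3), (x=5, y=4), (x=7, y=4)
  Distance 2: (x=6, y=2), (x=5, y=3), (x=7, y=3), (x=4, y=4), (x=5, y=5), (x=7, y=5)
  Distance 3: (x=6, y=1), (x=5, y=2), (x=4, y=3), (x=3, y=4), (x=4, y=5)
  Distance 4: (x=6, y=0), (x=5, y=1), (x=7, y=1), (x=4, y=2), (x=3, y=3), (x=2, y=4), (x=3, y=5)
  Distance 5: (x=5, y=0), (x=7, y=0), (x=4, y=1), (x=3, y=2), (x=2, y=3), (x=1, y=4), (x=2, y=5)
  Distance 6: (x=4, y=0), (x=3, y=1), (x=1, y=3), (x=0, y=4), (x=1, y=5)
  Distance 7: (x=3, y=0), (x=2, y=1), (x=1, y=2), (x=0, y=3), (x=0, y=5)
  Distance 8: (x=2, y=0), (x=1, y=1), (x=0, y=2)
  Distance 9: (x=1, y=0), (x=0, y=1)
  Distance 10: (x=0, y=0)
Total reachable: 45 (grid has 45 open cells total)

Answer: Reachable cells: 45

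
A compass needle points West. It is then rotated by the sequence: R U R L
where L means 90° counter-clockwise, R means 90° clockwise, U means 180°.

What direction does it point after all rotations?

Start: West
  R (right (90° clockwise)) -> North
  U (U-turn (180°)) -> South
  R (right (90° clockwise)) -> West
  L (left (90° counter-clockwise)) -> South
Final: South

Answer: Final heading: South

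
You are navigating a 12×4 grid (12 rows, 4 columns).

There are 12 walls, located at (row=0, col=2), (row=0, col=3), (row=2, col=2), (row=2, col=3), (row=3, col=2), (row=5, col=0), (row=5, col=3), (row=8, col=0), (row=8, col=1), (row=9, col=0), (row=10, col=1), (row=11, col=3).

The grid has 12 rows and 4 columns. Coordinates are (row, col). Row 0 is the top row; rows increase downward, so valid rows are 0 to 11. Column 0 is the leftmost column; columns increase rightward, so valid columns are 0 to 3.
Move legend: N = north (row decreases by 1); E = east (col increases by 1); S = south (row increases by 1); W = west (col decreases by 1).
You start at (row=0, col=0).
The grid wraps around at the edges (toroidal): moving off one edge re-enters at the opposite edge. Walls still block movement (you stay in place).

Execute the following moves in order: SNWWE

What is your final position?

Start: (row=0, col=0)
  S (south): (row=0, col=0) -> (row=1, col=0)
  N (north): (row=1, col=0) -> (row=0, col=0)
  W (west): blocked, stay at (row=0, col=0)
  W (west): blocked, stay at (row=0, col=0)
  E (east): (row=0, col=0) -> (row=0, col=1)
Final: (row=0, col=1)

Answer: Final position: (row=0, col=1)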